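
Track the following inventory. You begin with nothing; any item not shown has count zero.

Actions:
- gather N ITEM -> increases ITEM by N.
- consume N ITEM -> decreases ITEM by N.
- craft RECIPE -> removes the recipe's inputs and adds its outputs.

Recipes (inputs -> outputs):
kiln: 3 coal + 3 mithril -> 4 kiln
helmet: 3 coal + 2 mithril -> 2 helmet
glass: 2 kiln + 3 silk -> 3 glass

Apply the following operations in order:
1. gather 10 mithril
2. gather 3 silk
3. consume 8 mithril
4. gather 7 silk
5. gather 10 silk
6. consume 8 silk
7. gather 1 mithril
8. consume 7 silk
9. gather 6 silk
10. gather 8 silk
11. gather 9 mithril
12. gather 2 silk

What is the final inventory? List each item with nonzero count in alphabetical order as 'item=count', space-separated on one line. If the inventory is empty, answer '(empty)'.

After 1 (gather 10 mithril): mithril=10
After 2 (gather 3 silk): mithril=10 silk=3
After 3 (consume 8 mithril): mithril=2 silk=3
After 4 (gather 7 silk): mithril=2 silk=10
After 5 (gather 10 silk): mithril=2 silk=20
After 6 (consume 8 silk): mithril=2 silk=12
After 7 (gather 1 mithril): mithril=3 silk=12
After 8 (consume 7 silk): mithril=3 silk=5
After 9 (gather 6 silk): mithril=3 silk=11
After 10 (gather 8 silk): mithril=3 silk=19
After 11 (gather 9 mithril): mithril=12 silk=19
After 12 (gather 2 silk): mithril=12 silk=21

Answer: mithril=12 silk=21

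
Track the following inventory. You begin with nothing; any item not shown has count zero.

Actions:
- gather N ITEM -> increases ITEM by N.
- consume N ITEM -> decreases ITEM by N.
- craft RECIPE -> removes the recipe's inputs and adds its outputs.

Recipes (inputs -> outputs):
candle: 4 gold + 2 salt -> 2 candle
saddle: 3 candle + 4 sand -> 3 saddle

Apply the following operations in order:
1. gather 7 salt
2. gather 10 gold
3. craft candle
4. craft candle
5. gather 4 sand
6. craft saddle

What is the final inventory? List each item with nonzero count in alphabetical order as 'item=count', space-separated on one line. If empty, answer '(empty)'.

After 1 (gather 7 salt): salt=7
After 2 (gather 10 gold): gold=10 salt=7
After 3 (craft candle): candle=2 gold=6 salt=5
After 4 (craft candle): candle=4 gold=2 salt=3
After 5 (gather 4 sand): candle=4 gold=2 salt=3 sand=4
After 6 (craft saddle): candle=1 gold=2 saddle=3 salt=3

Answer: candle=1 gold=2 saddle=3 salt=3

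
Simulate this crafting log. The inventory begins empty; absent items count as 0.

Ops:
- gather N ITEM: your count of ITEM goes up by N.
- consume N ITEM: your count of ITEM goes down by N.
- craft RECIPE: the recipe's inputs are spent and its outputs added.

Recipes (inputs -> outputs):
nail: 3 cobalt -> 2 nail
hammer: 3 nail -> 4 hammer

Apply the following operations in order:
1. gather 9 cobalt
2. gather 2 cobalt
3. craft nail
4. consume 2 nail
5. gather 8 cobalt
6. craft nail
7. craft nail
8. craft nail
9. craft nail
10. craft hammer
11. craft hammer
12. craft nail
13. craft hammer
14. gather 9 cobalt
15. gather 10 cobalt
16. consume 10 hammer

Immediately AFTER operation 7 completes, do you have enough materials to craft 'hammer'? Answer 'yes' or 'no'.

After 1 (gather 9 cobalt): cobalt=9
After 2 (gather 2 cobalt): cobalt=11
After 3 (craft nail): cobalt=8 nail=2
After 4 (consume 2 nail): cobalt=8
After 5 (gather 8 cobalt): cobalt=16
After 6 (craft nail): cobalt=13 nail=2
After 7 (craft nail): cobalt=10 nail=4

Answer: yes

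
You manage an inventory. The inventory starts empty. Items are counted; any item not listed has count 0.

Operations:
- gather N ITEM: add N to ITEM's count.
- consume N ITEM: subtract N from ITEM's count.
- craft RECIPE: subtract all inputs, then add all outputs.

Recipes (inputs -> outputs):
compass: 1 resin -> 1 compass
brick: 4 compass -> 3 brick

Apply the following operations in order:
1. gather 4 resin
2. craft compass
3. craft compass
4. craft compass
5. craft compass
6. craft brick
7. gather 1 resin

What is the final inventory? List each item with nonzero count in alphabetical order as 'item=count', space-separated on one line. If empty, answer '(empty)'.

Answer: brick=3 resin=1

Derivation:
After 1 (gather 4 resin): resin=4
After 2 (craft compass): compass=1 resin=3
After 3 (craft compass): compass=2 resin=2
After 4 (craft compass): compass=3 resin=1
After 5 (craft compass): compass=4
After 6 (craft brick): brick=3
After 7 (gather 1 resin): brick=3 resin=1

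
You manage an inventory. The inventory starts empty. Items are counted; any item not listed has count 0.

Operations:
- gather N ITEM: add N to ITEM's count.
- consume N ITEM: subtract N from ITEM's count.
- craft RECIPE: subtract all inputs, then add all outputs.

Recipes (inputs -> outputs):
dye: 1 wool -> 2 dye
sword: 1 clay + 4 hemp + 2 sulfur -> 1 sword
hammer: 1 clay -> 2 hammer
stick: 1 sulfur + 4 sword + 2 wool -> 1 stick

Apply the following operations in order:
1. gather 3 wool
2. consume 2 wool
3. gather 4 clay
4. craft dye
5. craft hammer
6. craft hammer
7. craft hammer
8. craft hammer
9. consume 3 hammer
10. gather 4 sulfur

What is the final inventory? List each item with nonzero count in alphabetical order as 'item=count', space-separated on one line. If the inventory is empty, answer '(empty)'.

After 1 (gather 3 wool): wool=3
After 2 (consume 2 wool): wool=1
After 3 (gather 4 clay): clay=4 wool=1
After 4 (craft dye): clay=4 dye=2
After 5 (craft hammer): clay=3 dye=2 hammer=2
After 6 (craft hammer): clay=2 dye=2 hammer=4
After 7 (craft hammer): clay=1 dye=2 hammer=6
After 8 (craft hammer): dye=2 hammer=8
After 9 (consume 3 hammer): dye=2 hammer=5
After 10 (gather 4 sulfur): dye=2 hammer=5 sulfur=4

Answer: dye=2 hammer=5 sulfur=4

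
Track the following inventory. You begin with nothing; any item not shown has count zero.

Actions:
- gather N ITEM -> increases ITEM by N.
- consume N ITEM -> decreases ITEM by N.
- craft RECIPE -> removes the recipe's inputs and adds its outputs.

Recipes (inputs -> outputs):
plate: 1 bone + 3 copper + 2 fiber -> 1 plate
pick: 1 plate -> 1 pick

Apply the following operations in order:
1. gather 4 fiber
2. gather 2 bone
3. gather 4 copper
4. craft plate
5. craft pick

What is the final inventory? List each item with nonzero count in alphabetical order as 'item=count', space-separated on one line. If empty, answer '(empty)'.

After 1 (gather 4 fiber): fiber=4
After 2 (gather 2 bone): bone=2 fiber=4
After 3 (gather 4 copper): bone=2 copper=4 fiber=4
After 4 (craft plate): bone=1 copper=1 fiber=2 plate=1
After 5 (craft pick): bone=1 copper=1 fiber=2 pick=1

Answer: bone=1 copper=1 fiber=2 pick=1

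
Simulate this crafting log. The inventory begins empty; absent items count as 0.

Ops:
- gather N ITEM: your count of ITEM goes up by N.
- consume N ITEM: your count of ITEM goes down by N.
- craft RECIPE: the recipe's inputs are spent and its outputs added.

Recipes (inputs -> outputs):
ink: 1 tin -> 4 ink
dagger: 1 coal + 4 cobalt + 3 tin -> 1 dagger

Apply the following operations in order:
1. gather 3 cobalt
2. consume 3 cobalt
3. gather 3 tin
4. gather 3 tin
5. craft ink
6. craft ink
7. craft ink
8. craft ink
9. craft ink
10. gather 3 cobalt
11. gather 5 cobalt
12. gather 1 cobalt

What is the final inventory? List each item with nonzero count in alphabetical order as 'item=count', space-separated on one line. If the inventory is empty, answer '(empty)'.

Answer: cobalt=9 ink=20 tin=1

Derivation:
After 1 (gather 3 cobalt): cobalt=3
After 2 (consume 3 cobalt): (empty)
After 3 (gather 3 tin): tin=3
After 4 (gather 3 tin): tin=6
After 5 (craft ink): ink=4 tin=5
After 6 (craft ink): ink=8 tin=4
After 7 (craft ink): ink=12 tin=3
After 8 (craft ink): ink=16 tin=2
After 9 (craft ink): ink=20 tin=1
After 10 (gather 3 cobalt): cobalt=3 ink=20 tin=1
After 11 (gather 5 cobalt): cobalt=8 ink=20 tin=1
After 12 (gather 1 cobalt): cobalt=9 ink=20 tin=1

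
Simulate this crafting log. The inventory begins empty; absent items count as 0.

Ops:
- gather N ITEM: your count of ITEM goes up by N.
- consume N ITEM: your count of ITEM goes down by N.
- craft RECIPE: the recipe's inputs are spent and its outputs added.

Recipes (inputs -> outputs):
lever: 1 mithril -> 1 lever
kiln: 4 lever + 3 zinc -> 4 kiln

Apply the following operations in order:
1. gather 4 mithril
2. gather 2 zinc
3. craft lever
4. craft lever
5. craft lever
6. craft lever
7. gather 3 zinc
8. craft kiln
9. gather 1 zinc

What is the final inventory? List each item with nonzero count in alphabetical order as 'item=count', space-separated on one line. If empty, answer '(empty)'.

After 1 (gather 4 mithril): mithril=4
After 2 (gather 2 zinc): mithril=4 zinc=2
After 3 (craft lever): lever=1 mithril=3 zinc=2
After 4 (craft lever): lever=2 mithril=2 zinc=2
After 5 (craft lever): lever=3 mithril=1 zinc=2
After 6 (craft lever): lever=4 zinc=2
After 7 (gather 3 zinc): lever=4 zinc=5
After 8 (craft kiln): kiln=4 zinc=2
After 9 (gather 1 zinc): kiln=4 zinc=3

Answer: kiln=4 zinc=3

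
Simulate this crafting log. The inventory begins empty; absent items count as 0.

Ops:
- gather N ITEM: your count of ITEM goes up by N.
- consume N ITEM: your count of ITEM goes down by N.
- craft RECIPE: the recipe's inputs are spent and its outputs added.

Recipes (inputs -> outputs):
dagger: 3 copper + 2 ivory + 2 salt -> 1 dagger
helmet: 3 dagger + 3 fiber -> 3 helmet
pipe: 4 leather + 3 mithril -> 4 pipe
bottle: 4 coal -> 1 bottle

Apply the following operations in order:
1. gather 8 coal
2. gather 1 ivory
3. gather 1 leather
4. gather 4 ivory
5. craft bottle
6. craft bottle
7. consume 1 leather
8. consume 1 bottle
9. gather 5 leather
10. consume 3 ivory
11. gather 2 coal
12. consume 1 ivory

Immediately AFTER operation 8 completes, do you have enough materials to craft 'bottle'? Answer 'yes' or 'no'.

After 1 (gather 8 coal): coal=8
After 2 (gather 1 ivory): coal=8 ivory=1
After 3 (gather 1 leather): coal=8 ivory=1 leather=1
After 4 (gather 4 ivory): coal=8 ivory=5 leather=1
After 5 (craft bottle): bottle=1 coal=4 ivory=5 leather=1
After 6 (craft bottle): bottle=2 ivory=5 leather=1
After 7 (consume 1 leather): bottle=2 ivory=5
After 8 (consume 1 bottle): bottle=1 ivory=5

Answer: no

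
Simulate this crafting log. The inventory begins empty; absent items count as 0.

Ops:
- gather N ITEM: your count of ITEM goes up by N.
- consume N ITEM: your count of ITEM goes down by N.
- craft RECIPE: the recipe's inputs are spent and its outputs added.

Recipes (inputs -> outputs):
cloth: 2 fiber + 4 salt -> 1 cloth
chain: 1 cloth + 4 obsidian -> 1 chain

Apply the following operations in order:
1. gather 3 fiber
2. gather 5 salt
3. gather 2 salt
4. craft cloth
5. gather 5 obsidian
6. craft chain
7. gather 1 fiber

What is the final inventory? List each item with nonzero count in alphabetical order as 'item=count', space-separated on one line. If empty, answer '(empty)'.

After 1 (gather 3 fiber): fiber=3
After 2 (gather 5 salt): fiber=3 salt=5
After 3 (gather 2 salt): fiber=3 salt=7
After 4 (craft cloth): cloth=1 fiber=1 salt=3
After 5 (gather 5 obsidian): cloth=1 fiber=1 obsidian=5 salt=3
After 6 (craft chain): chain=1 fiber=1 obsidian=1 salt=3
After 7 (gather 1 fiber): chain=1 fiber=2 obsidian=1 salt=3

Answer: chain=1 fiber=2 obsidian=1 salt=3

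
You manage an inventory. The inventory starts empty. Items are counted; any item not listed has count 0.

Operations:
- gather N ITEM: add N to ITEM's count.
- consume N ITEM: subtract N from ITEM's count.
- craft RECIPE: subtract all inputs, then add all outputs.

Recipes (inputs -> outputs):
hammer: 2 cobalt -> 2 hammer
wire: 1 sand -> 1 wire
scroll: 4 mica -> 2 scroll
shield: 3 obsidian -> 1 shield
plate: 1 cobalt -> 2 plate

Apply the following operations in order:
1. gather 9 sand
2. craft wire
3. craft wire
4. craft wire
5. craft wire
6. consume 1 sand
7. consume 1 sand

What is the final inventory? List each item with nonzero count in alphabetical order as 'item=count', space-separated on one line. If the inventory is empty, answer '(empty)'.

After 1 (gather 9 sand): sand=9
After 2 (craft wire): sand=8 wire=1
After 3 (craft wire): sand=7 wire=2
After 4 (craft wire): sand=6 wire=3
After 5 (craft wire): sand=5 wire=4
After 6 (consume 1 sand): sand=4 wire=4
After 7 (consume 1 sand): sand=3 wire=4

Answer: sand=3 wire=4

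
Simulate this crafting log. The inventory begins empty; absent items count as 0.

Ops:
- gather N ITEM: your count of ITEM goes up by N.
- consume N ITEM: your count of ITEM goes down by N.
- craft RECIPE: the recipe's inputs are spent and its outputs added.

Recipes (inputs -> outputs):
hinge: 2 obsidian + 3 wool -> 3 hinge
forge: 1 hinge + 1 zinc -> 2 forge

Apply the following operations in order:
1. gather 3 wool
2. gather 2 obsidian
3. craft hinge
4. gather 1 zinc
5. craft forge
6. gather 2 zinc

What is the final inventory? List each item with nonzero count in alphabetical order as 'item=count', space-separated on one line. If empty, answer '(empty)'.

After 1 (gather 3 wool): wool=3
After 2 (gather 2 obsidian): obsidian=2 wool=3
After 3 (craft hinge): hinge=3
After 4 (gather 1 zinc): hinge=3 zinc=1
After 5 (craft forge): forge=2 hinge=2
After 6 (gather 2 zinc): forge=2 hinge=2 zinc=2

Answer: forge=2 hinge=2 zinc=2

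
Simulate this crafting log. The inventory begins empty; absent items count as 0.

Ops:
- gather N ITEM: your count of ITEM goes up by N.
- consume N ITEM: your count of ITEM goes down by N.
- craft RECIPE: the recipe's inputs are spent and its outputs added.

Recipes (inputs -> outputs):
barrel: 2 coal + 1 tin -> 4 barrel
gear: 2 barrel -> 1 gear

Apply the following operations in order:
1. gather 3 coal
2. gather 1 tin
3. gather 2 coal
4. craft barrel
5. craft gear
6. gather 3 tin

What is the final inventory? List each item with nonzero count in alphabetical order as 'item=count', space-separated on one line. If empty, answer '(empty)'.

After 1 (gather 3 coal): coal=3
After 2 (gather 1 tin): coal=3 tin=1
After 3 (gather 2 coal): coal=5 tin=1
After 4 (craft barrel): barrel=4 coal=3
After 5 (craft gear): barrel=2 coal=3 gear=1
After 6 (gather 3 tin): barrel=2 coal=3 gear=1 tin=3

Answer: barrel=2 coal=3 gear=1 tin=3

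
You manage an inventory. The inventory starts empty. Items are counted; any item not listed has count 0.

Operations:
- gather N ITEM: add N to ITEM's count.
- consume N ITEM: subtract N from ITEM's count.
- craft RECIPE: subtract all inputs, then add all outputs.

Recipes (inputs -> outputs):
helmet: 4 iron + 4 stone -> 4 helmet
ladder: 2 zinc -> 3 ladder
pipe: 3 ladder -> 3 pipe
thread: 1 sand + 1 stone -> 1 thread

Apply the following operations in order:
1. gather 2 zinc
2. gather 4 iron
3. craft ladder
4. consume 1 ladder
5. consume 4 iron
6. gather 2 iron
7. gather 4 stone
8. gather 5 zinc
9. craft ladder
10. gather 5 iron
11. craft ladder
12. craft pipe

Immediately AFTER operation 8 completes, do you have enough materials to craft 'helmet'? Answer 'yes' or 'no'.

After 1 (gather 2 zinc): zinc=2
After 2 (gather 4 iron): iron=4 zinc=2
After 3 (craft ladder): iron=4 ladder=3
After 4 (consume 1 ladder): iron=4 ladder=2
After 5 (consume 4 iron): ladder=2
After 6 (gather 2 iron): iron=2 ladder=2
After 7 (gather 4 stone): iron=2 ladder=2 stone=4
After 8 (gather 5 zinc): iron=2 ladder=2 stone=4 zinc=5

Answer: no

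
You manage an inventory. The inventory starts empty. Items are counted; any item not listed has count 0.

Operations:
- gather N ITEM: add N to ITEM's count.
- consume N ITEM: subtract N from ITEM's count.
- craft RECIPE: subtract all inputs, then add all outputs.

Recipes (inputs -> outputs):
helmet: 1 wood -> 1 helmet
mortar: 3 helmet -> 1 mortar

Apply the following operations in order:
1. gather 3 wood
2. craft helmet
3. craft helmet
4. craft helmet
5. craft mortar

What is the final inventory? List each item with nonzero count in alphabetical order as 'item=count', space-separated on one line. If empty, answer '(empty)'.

Answer: mortar=1

Derivation:
After 1 (gather 3 wood): wood=3
After 2 (craft helmet): helmet=1 wood=2
After 3 (craft helmet): helmet=2 wood=1
After 4 (craft helmet): helmet=3
After 5 (craft mortar): mortar=1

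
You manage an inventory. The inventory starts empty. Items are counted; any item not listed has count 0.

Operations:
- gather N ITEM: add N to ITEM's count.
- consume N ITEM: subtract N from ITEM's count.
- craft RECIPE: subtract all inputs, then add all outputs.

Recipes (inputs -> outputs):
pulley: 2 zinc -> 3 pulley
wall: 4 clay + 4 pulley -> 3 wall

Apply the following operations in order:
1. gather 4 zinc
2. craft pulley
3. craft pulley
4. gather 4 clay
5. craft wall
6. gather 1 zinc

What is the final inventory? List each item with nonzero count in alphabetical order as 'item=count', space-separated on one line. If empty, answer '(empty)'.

After 1 (gather 4 zinc): zinc=4
After 2 (craft pulley): pulley=3 zinc=2
After 3 (craft pulley): pulley=6
After 4 (gather 4 clay): clay=4 pulley=6
After 5 (craft wall): pulley=2 wall=3
After 6 (gather 1 zinc): pulley=2 wall=3 zinc=1

Answer: pulley=2 wall=3 zinc=1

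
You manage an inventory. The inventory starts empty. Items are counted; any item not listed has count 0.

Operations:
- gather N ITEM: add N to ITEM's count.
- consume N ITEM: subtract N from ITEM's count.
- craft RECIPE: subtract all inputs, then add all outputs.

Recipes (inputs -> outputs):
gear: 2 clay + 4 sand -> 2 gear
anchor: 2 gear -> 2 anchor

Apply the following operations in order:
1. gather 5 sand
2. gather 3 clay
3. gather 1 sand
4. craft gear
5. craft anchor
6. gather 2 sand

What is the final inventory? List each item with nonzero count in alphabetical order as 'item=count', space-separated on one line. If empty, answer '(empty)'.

After 1 (gather 5 sand): sand=5
After 2 (gather 3 clay): clay=3 sand=5
After 3 (gather 1 sand): clay=3 sand=6
After 4 (craft gear): clay=1 gear=2 sand=2
After 5 (craft anchor): anchor=2 clay=1 sand=2
After 6 (gather 2 sand): anchor=2 clay=1 sand=4

Answer: anchor=2 clay=1 sand=4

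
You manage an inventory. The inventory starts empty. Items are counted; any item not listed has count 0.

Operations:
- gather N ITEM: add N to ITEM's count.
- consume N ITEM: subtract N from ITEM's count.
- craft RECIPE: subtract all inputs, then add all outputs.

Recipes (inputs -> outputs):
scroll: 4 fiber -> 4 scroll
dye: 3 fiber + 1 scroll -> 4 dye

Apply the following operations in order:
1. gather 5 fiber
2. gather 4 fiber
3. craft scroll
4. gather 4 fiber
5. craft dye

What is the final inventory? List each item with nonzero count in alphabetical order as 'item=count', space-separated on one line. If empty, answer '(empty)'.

After 1 (gather 5 fiber): fiber=5
After 2 (gather 4 fiber): fiber=9
After 3 (craft scroll): fiber=5 scroll=4
After 4 (gather 4 fiber): fiber=9 scroll=4
After 5 (craft dye): dye=4 fiber=6 scroll=3

Answer: dye=4 fiber=6 scroll=3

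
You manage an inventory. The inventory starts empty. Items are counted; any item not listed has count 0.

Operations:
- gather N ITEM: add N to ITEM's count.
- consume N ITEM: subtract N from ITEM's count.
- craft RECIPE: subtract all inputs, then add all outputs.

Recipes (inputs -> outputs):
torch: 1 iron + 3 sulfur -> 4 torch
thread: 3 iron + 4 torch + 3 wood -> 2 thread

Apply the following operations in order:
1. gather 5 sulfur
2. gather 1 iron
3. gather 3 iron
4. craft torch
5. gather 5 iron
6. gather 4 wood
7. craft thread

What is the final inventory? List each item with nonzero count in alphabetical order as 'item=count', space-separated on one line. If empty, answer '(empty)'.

Answer: iron=5 sulfur=2 thread=2 wood=1

Derivation:
After 1 (gather 5 sulfur): sulfur=5
After 2 (gather 1 iron): iron=1 sulfur=5
After 3 (gather 3 iron): iron=4 sulfur=5
After 4 (craft torch): iron=3 sulfur=2 torch=4
After 5 (gather 5 iron): iron=8 sulfur=2 torch=4
After 6 (gather 4 wood): iron=8 sulfur=2 torch=4 wood=4
After 7 (craft thread): iron=5 sulfur=2 thread=2 wood=1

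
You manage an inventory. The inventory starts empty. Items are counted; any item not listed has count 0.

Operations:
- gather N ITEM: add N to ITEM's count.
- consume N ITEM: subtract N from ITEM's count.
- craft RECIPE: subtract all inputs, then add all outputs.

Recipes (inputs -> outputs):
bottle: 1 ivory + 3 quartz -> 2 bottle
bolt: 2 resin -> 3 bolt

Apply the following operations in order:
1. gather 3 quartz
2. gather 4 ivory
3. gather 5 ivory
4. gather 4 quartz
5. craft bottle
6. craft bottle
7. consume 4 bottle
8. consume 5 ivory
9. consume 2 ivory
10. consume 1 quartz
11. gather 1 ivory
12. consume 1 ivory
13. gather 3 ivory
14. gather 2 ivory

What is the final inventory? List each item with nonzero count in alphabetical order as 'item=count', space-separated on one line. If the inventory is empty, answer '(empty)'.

After 1 (gather 3 quartz): quartz=3
After 2 (gather 4 ivory): ivory=4 quartz=3
After 3 (gather 5 ivory): ivory=9 quartz=3
After 4 (gather 4 quartz): ivory=9 quartz=7
After 5 (craft bottle): bottle=2 ivory=8 quartz=4
After 6 (craft bottle): bottle=4 ivory=7 quartz=1
After 7 (consume 4 bottle): ivory=7 quartz=1
After 8 (consume 5 ivory): ivory=2 quartz=1
After 9 (consume 2 ivory): quartz=1
After 10 (consume 1 quartz): (empty)
After 11 (gather 1 ivory): ivory=1
After 12 (consume 1 ivory): (empty)
After 13 (gather 3 ivory): ivory=3
After 14 (gather 2 ivory): ivory=5

Answer: ivory=5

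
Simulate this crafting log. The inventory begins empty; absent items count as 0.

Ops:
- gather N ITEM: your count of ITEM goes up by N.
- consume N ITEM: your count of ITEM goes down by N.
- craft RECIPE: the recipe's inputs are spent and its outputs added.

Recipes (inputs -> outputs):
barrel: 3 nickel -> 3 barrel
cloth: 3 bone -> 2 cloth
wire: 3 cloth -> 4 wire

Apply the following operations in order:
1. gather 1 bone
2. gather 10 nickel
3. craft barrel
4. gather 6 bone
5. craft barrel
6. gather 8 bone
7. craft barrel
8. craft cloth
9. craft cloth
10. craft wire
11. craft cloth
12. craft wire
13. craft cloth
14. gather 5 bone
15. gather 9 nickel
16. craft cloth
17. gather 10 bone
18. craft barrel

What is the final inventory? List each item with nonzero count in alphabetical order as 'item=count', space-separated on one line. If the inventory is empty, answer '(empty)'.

After 1 (gather 1 bone): bone=1
After 2 (gather 10 nickel): bone=1 nickel=10
After 3 (craft barrel): barrel=3 bone=1 nickel=7
After 4 (gather 6 bone): barrel=3 bone=7 nickel=7
After 5 (craft barrel): barrel=6 bone=7 nickel=4
After 6 (gather 8 bone): barrel=6 bone=15 nickel=4
After 7 (craft barrel): barrel=9 bone=15 nickel=1
After 8 (craft cloth): barrel=9 bone=12 cloth=2 nickel=1
After 9 (craft cloth): barrel=9 bone=9 cloth=4 nickel=1
After 10 (craft wire): barrel=9 bone=9 cloth=1 nickel=1 wire=4
After 11 (craft cloth): barrel=9 bone=6 cloth=3 nickel=1 wire=4
After 12 (craft wire): barrel=9 bone=6 nickel=1 wire=8
After 13 (craft cloth): barrel=9 bone=3 cloth=2 nickel=1 wire=8
After 14 (gather 5 bone): barrel=9 bone=8 cloth=2 nickel=1 wire=8
After 15 (gather 9 nickel): barrel=9 bone=8 cloth=2 nickel=10 wire=8
After 16 (craft cloth): barrel=9 bone=5 cloth=4 nickel=10 wire=8
After 17 (gather 10 bone): barrel=9 bone=15 cloth=4 nickel=10 wire=8
After 18 (craft barrel): barrel=12 bone=15 cloth=4 nickel=7 wire=8

Answer: barrel=12 bone=15 cloth=4 nickel=7 wire=8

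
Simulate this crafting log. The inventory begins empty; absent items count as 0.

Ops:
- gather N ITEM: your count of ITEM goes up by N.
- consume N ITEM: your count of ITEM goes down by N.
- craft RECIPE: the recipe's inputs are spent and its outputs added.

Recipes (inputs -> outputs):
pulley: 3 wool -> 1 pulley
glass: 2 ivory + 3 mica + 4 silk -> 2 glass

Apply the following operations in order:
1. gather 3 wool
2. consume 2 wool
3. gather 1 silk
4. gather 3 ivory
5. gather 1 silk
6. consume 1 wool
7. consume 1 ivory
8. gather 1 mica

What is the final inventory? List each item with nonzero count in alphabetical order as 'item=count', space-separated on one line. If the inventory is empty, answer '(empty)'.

Answer: ivory=2 mica=1 silk=2

Derivation:
After 1 (gather 3 wool): wool=3
After 2 (consume 2 wool): wool=1
After 3 (gather 1 silk): silk=1 wool=1
After 4 (gather 3 ivory): ivory=3 silk=1 wool=1
After 5 (gather 1 silk): ivory=3 silk=2 wool=1
After 6 (consume 1 wool): ivory=3 silk=2
After 7 (consume 1 ivory): ivory=2 silk=2
After 8 (gather 1 mica): ivory=2 mica=1 silk=2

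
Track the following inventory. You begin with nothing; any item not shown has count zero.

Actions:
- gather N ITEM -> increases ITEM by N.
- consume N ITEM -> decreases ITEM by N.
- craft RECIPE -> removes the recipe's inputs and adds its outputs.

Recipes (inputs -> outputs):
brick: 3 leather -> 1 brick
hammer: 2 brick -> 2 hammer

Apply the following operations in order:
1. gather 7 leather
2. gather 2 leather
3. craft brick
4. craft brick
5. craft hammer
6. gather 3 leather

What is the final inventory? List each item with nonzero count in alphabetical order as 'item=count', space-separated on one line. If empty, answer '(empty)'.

Answer: hammer=2 leather=6

Derivation:
After 1 (gather 7 leather): leather=7
After 2 (gather 2 leather): leather=9
After 3 (craft brick): brick=1 leather=6
After 4 (craft brick): brick=2 leather=3
After 5 (craft hammer): hammer=2 leather=3
After 6 (gather 3 leather): hammer=2 leather=6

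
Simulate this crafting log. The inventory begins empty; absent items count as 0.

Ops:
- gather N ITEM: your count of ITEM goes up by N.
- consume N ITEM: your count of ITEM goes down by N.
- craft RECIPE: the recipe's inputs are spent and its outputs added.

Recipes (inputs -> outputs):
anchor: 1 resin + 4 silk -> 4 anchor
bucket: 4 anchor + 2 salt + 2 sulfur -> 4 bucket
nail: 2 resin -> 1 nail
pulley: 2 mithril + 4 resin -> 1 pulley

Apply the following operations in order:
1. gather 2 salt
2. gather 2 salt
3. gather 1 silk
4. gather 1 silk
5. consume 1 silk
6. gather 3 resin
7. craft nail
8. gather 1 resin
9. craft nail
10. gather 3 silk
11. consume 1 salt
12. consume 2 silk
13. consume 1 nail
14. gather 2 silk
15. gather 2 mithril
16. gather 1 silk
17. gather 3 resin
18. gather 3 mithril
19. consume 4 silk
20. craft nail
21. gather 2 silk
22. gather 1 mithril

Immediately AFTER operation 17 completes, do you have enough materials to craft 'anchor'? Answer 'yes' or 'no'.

Answer: yes

Derivation:
After 1 (gather 2 salt): salt=2
After 2 (gather 2 salt): salt=4
After 3 (gather 1 silk): salt=4 silk=1
After 4 (gather 1 silk): salt=4 silk=2
After 5 (consume 1 silk): salt=4 silk=1
After 6 (gather 3 resin): resin=3 salt=4 silk=1
After 7 (craft nail): nail=1 resin=1 salt=4 silk=1
After 8 (gather 1 resin): nail=1 resin=2 salt=4 silk=1
After 9 (craft nail): nail=2 salt=4 silk=1
After 10 (gather 3 silk): nail=2 salt=4 silk=4
After 11 (consume 1 salt): nail=2 salt=3 silk=4
After 12 (consume 2 silk): nail=2 salt=3 silk=2
After 13 (consume 1 nail): nail=1 salt=3 silk=2
After 14 (gather 2 silk): nail=1 salt=3 silk=4
After 15 (gather 2 mithril): mithril=2 nail=1 salt=3 silk=4
After 16 (gather 1 silk): mithril=2 nail=1 salt=3 silk=5
After 17 (gather 3 resin): mithril=2 nail=1 resin=3 salt=3 silk=5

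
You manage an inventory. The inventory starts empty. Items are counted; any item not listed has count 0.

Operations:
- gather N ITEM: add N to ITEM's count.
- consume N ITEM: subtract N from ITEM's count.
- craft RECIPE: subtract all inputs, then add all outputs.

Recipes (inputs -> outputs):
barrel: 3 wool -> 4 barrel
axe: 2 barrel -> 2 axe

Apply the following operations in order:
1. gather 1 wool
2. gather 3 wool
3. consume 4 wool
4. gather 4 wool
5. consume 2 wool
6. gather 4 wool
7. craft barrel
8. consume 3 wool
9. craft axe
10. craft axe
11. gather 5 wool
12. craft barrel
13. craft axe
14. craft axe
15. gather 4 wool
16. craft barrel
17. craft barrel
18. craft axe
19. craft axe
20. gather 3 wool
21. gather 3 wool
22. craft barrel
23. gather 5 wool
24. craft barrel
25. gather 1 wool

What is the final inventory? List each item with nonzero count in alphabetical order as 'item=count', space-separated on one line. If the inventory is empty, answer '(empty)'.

Answer: axe=12 barrel=12 wool=6

Derivation:
After 1 (gather 1 wool): wool=1
After 2 (gather 3 wool): wool=4
After 3 (consume 4 wool): (empty)
After 4 (gather 4 wool): wool=4
After 5 (consume 2 wool): wool=2
After 6 (gather 4 wool): wool=6
After 7 (craft barrel): barrel=4 wool=3
After 8 (consume 3 wool): barrel=4
After 9 (craft axe): axe=2 barrel=2
After 10 (craft axe): axe=4
After 11 (gather 5 wool): axe=4 wool=5
After 12 (craft barrel): axe=4 barrel=4 wool=2
After 13 (craft axe): axe=6 barrel=2 wool=2
After 14 (craft axe): axe=8 wool=2
After 15 (gather 4 wool): axe=8 wool=6
After 16 (craft barrel): axe=8 barrel=4 wool=3
After 17 (craft barrel): axe=8 barrel=8
After 18 (craft axe): axe=10 barrel=6
After 19 (craft axe): axe=12 barrel=4
After 20 (gather 3 wool): axe=12 barrel=4 wool=3
After 21 (gather 3 wool): axe=12 barrel=4 wool=6
After 22 (craft barrel): axe=12 barrel=8 wool=3
After 23 (gather 5 wool): axe=12 barrel=8 wool=8
After 24 (craft barrel): axe=12 barrel=12 wool=5
After 25 (gather 1 wool): axe=12 barrel=12 wool=6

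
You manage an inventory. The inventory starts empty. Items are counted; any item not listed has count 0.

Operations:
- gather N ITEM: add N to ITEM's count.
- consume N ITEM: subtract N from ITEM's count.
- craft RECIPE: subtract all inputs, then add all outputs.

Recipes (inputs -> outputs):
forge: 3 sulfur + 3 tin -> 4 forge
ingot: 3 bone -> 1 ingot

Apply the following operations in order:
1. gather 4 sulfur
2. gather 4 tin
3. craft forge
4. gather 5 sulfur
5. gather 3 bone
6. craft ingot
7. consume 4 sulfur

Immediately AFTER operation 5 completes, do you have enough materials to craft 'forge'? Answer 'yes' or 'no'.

Answer: no

Derivation:
After 1 (gather 4 sulfur): sulfur=4
After 2 (gather 4 tin): sulfur=4 tin=4
After 3 (craft forge): forge=4 sulfur=1 tin=1
After 4 (gather 5 sulfur): forge=4 sulfur=6 tin=1
After 5 (gather 3 bone): bone=3 forge=4 sulfur=6 tin=1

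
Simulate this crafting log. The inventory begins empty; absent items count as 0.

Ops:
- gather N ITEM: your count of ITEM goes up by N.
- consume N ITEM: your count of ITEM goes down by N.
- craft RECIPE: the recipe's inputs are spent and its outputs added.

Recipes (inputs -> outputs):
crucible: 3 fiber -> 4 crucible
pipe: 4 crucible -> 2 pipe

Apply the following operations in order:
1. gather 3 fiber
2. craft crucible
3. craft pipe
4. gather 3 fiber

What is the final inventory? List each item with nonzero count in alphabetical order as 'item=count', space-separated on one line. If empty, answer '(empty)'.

After 1 (gather 3 fiber): fiber=3
After 2 (craft crucible): crucible=4
After 3 (craft pipe): pipe=2
After 4 (gather 3 fiber): fiber=3 pipe=2

Answer: fiber=3 pipe=2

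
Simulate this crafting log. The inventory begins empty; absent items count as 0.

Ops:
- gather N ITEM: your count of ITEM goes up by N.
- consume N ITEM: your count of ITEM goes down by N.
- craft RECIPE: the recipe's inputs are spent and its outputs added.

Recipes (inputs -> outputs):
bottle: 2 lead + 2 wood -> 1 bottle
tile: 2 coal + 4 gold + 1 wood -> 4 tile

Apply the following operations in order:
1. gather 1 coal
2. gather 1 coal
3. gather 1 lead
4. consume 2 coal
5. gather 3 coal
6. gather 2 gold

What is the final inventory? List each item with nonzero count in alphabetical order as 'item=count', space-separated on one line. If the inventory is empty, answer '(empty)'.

Answer: coal=3 gold=2 lead=1

Derivation:
After 1 (gather 1 coal): coal=1
After 2 (gather 1 coal): coal=2
After 3 (gather 1 lead): coal=2 lead=1
After 4 (consume 2 coal): lead=1
After 5 (gather 3 coal): coal=3 lead=1
After 6 (gather 2 gold): coal=3 gold=2 lead=1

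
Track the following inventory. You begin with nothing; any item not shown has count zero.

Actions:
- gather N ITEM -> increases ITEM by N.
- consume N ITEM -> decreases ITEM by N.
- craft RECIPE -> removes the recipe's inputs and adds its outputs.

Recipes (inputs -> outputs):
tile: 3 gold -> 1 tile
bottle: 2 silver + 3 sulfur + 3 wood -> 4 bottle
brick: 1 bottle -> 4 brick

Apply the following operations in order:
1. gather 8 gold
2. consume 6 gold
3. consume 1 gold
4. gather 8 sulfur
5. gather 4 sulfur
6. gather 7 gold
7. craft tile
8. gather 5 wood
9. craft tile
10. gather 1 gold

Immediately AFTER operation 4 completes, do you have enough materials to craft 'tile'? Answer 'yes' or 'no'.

After 1 (gather 8 gold): gold=8
After 2 (consume 6 gold): gold=2
After 3 (consume 1 gold): gold=1
After 4 (gather 8 sulfur): gold=1 sulfur=8

Answer: no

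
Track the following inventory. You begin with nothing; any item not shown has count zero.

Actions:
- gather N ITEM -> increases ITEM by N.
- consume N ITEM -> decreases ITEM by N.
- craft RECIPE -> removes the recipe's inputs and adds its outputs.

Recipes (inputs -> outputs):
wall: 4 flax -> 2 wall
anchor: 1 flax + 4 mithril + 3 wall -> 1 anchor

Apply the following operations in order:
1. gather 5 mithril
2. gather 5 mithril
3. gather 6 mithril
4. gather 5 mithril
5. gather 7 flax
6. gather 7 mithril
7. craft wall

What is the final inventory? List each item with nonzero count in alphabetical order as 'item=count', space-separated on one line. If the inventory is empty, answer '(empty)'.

After 1 (gather 5 mithril): mithril=5
After 2 (gather 5 mithril): mithril=10
After 3 (gather 6 mithril): mithril=16
After 4 (gather 5 mithril): mithril=21
After 5 (gather 7 flax): flax=7 mithril=21
After 6 (gather 7 mithril): flax=7 mithril=28
After 7 (craft wall): flax=3 mithril=28 wall=2

Answer: flax=3 mithril=28 wall=2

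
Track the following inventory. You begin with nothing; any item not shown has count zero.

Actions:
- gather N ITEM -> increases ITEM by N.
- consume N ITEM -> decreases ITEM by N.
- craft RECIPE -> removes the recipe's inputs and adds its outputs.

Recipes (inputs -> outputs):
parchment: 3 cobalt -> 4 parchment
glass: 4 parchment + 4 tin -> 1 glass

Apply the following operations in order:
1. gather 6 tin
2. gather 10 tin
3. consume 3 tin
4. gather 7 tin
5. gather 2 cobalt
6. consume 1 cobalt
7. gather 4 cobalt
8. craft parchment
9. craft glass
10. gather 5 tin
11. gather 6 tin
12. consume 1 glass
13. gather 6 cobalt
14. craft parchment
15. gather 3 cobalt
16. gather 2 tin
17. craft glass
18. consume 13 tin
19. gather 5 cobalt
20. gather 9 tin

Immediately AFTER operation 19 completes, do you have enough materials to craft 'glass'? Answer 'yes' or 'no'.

Answer: no

Derivation:
After 1 (gather 6 tin): tin=6
After 2 (gather 10 tin): tin=16
After 3 (consume 3 tin): tin=13
After 4 (gather 7 tin): tin=20
After 5 (gather 2 cobalt): cobalt=2 tin=20
After 6 (consume 1 cobalt): cobalt=1 tin=20
After 7 (gather 4 cobalt): cobalt=5 tin=20
After 8 (craft parchment): cobalt=2 parchment=4 tin=20
After 9 (craft glass): cobalt=2 glass=1 tin=16
After 10 (gather 5 tin): cobalt=2 glass=1 tin=21
After 11 (gather 6 tin): cobalt=2 glass=1 tin=27
After 12 (consume 1 glass): cobalt=2 tin=27
After 13 (gather 6 cobalt): cobalt=8 tin=27
After 14 (craft parchment): cobalt=5 parchment=4 tin=27
After 15 (gather 3 cobalt): cobalt=8 parchment=4 tin=27
After 16 (gather 2 tin): cobalt=8 parchment=4 tin=29
After 17 (craft glass): cobalt=8 glass=1 tin=25
After 18 (consume 13 tin): cobalt=8 glass=1 tin=12
After 19 (gather 5 cobalt): cobalt=13 glass=1 tin=12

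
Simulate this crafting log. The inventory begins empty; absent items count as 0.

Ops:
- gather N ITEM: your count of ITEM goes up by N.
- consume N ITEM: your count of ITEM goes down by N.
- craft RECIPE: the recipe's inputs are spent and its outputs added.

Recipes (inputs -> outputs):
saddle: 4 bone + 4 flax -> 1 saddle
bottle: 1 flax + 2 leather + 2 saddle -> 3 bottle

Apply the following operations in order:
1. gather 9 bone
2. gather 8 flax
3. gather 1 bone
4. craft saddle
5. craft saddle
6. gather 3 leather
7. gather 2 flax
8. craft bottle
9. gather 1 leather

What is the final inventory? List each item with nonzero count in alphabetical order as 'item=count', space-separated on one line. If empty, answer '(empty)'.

Answer: bone=2 bottle=3 flax=1 leather=2

Derivation:
After 1 (gather 9 bone): bone=9
After 2 (gather 8 flax): bone=9 flax=8
After 3 (gather 1 bone): bone=10 flax=8
After 4 (craft saddle): bone=6 flax=4 saddle=1
After 5 (craft saddle): bone=2 saddle=2
After 6 (gather 3 leather): bone=2 leather=3 saddle=2
After 7 (gather 2 flax): bone=2 flax=2 leather=3 saddle=2
After 8 (craft bottle): bone=2 bottle=3 flax=1 leather=1
After 9 (gather 1 leather): bone=2 bottle=3 flax=1 leather=2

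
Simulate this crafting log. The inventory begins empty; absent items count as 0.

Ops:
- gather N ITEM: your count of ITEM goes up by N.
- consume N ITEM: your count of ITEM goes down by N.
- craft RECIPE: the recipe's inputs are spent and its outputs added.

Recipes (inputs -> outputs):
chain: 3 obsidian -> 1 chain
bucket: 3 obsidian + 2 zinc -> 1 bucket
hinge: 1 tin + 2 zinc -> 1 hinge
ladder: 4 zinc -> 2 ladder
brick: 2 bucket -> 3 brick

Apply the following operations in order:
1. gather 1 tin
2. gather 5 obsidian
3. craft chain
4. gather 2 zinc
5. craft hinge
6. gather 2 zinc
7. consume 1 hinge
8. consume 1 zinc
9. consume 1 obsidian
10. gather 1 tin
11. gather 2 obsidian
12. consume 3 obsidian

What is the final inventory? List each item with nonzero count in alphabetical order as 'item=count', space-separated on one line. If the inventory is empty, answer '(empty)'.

Answer: chain=1 tin=1 zinc=1

Derivation:
After 1 (gather 1 tin): tin=1
After 2 (gather 5 obsidian): obsidian=5 tin=1
After 3 (craft chain): chain=1 obsidian=2 tin=1
After 4 (gather 2 zinc): chain=1 obsidian=2 tin=1 zinc=2
After 5 (craft hinge): chain=1 hinge=1 obsidian=2
After 6 (gather 2 zinc): chain=1 hinge=1 obsidian=2 zinc=2
After 7 (consume 1 hinge): chain=1 obsidian=2 zinc=2
After 8 (consume 1 zinc): chain=1 obsidian=2 zinc=1
After 9 (consume 1 obsidian): chain=1 obsidian=1 zinc=1
After 10 (gather 1 tin): chain=1 obsidian=1 tin=1 zinc=1
After 11 (gather 2 obsidian): chain=1 obsidian=3 tin=1 zinc=1
After 12 (consume 3 obsidian): chain=1 tin=1 zinc=1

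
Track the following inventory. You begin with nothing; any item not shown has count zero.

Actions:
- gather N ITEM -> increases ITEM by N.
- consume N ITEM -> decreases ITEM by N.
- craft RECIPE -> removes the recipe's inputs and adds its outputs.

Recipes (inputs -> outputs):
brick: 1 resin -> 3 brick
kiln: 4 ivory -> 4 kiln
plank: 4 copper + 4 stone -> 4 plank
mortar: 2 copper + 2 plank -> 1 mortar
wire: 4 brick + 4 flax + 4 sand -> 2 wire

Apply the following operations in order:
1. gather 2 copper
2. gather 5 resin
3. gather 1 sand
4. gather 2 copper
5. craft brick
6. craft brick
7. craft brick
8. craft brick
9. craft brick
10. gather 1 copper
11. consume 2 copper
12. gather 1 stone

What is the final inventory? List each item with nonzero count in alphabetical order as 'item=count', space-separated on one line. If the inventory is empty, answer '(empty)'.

After 1 (gather 2 copper): copper=2
After 2 (gather 5 resin): copper=2 resin=5
After 3 (gather 1 sand): copper=2 resin=5 sand=1
After 4 (gather 2 copper): copper=4 resin=5 sand=1
After 5 (craft brick): brick=3 copper=4 resin=4 sand=1
After 6 (craft brick): brick=6 copper=4 resin=3 sand=1
After 7 (craft brick): brick=9 copper=4 resin=2 sand=1
After 8 (craft brick): brick=12 copper=4 resin=1 sand=1
After 9 (craft brick): brick=15 copper=4 sand=1
After 10 (gather 1 copper): brick=15 copper=5 sand=1
After 11 (consume 2 copper): brick=15 copper=3 sand=1
After 12 (gather 1 stone): brick=15 copper=3 sand=1 stone=1

Answer: brick=15 copper=3 sand=1 stone=1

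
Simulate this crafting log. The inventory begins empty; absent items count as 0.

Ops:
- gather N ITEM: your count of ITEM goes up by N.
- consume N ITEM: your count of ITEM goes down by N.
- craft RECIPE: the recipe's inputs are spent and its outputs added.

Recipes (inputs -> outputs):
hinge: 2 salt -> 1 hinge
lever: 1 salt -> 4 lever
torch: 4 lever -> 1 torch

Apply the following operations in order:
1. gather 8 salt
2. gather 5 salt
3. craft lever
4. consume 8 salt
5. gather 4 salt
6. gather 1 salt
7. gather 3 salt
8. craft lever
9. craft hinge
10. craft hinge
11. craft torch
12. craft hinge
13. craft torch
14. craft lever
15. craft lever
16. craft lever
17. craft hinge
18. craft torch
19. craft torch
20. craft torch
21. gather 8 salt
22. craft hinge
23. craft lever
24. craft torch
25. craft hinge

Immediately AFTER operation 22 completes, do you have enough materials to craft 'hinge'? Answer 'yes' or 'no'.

After 1 (gather 8 salt): salt=8
After 2 (gather 5 salt): salt=13
After 3 (craft lever): lever=4 salt=12
After 4 (consume 8 salt): lever=4 salt=4
After 5 (gather 4 salt): lever=4 salt=8
After 6 (gather 1 salt): lever=4 salt=9
After 7 (gather 3 salt): lever=4 salt=12
After 8 (craft lever): lever=8 salt=11
After 9 (craft hinge): hinge=1 lever=8 salt=9
After 10 (craft hinge): hinge=2 lever=8 salt=7
After 11 (craft torch): hinge=2 lever=4 salt=7 torch=1
After 12 (craft hinge): hinge=3 lever=4 salt=5 torch=1
After 13 (craft torch): hinge=3 salt=5 torch=2
After 14 (craft lever): hinge=3 lever=4 salt=4 torch=2
After 15 (craft lever): hinge=3 lever=8 salt=3 torch=2
After 16 (craft lever): hinge=3 lever=12 salt=2 torch=2
After 17 (craft hinge): hinge=4 lever=12 torch=2
After 18 (craft torch): hinge=4 lever=8 torch=3
After 19 (craft torch): hinge=4 lever=4 torch=4
After 20 (craft torch): hinge=4 torch=5
After 21 (gather 8 salt): hinge=4 salt=8 torch=5
After 22 (craft hinge): hinge=5 salt=6 torch=5

Answer: yes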